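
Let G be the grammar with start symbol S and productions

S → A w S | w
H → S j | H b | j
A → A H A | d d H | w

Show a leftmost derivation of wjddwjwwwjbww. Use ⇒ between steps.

S ⇒ AwS   [S → A w S]
AwS ⇒ AHAwS   [A → A H A]
AHAwS ⇒ wHAwS   [A → w]
wHAwS ⇒ wjAwS   [H → j]
wjAwS ⇒ wjddHwS   [A → d d H]
wjddHwS ⇒ wjddHbwS   [H → H b]
wjddHbwS ⇒ wjddSjbwS   [H → S j]
wjddSjbwS ⇒ wjddAwSjbwS   [S → A w S]
wjddAwSjbwS ⇒ wjddAHAwSjbwS   [A → A H A]
wjddAHAwSjbwS ⇒ wjddwHAwSjbwS   [A → w]
wjddwHAwSjbwS ⇒ wjddwjAwSjbwS   [H → j]
wjddwjAwSjbwS ⇒ wjddwjwwSjbwS   [A → w]
wjddwjwwSjbwS ⇒ wjddwjwwwjbwS   [S → w]
wjddwjwwwjbwS ⇒ wjddwjwwwjbww   [S → w]

S ⇒ AwS ⇒ AHAwS ⇒ wHAwS ⇒ wjAwS ⇒ wjddHwS ⇒ wjddHbwS ⇒ wjddSjbwS ⇒ wjddAwSjbwS ⇒ wjddAHAwSjbwS ⇒ wjddwHAwSjbwS ⇒ wjddwjAwSjbwS ⇒ wjddwjwwSjbwS ⇒ wjddwjwwwjbwS ⇒ wjddwjwwwjbww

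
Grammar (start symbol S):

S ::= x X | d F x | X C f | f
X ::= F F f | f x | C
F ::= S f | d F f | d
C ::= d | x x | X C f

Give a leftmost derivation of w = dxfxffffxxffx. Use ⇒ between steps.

S ⇒ dFx ⇒ dSfx ⇒ dXCffx ⇒ dFFfCffx ⇒ dSfFfCffx ⇒ dxXfFfCffx ⇒ dxfxfFfCffx ⇒ dxfxfSffCffx ⇒ dxfxffffCffx ⇒ dxfxffffxxffx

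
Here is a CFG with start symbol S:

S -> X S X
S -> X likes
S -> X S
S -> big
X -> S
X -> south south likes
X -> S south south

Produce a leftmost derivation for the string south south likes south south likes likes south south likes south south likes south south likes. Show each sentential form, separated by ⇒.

S ⇒ X likes ⇒ S south south likes ⇒ X likes south south likes ⇒ S south south likes south south likes ⇒ X S X south south likes south south likes ⇒ south south likes S X south south likes south south likes ⇒ south south likes X likes X south south likes south south likes ⇒ south south likes south south likes likes X south south likes south south likes ⇒ south south likes south south likes likes south south likes south south likes south south likes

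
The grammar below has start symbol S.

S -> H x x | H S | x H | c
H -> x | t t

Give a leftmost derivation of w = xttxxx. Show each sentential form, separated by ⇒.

S⇒HS⇒xS⇒xHS⇒xttS⇒xttHxx⇒xttxxx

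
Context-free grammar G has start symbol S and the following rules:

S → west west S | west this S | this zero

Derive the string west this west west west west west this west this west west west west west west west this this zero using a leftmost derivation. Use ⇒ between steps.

S ⇒ west this S ⇒ west this west west S ⇒ west this west west west west S ⇒ west this west west west west west this S ⇒ west this west west west west west this west this S ⇒ west this west west west west west this west this west west S ⇒ west this west west west west west this west this west west west west S ⇒ west this west west west west west this west this west west west west west west S ⇒ west this west west west west west this west this west west west west west west west this S ⇒ west this west west west west west this west this west west west west west west west this this zero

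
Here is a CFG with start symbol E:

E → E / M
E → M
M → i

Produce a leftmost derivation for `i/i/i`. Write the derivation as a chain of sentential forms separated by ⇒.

E ⇒ E/M ⇒ E/M/M ⇒ M/M/M ⇒ i/M/M ⇒ i/i/M ⇒ i/i/i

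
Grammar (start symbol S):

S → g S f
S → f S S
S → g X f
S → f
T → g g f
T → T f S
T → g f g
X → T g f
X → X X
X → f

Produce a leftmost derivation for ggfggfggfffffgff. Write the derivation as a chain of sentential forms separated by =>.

S=>gXf=>gXXf=>gTgfXf=>ggfggfXf=>ggfggfTgff=>ggfggfTfSgff=>ggfggfTfSfSgff=>ggfggfggffSfSgff=>ggfggfggffffSgff=>ggfggfggfffffgff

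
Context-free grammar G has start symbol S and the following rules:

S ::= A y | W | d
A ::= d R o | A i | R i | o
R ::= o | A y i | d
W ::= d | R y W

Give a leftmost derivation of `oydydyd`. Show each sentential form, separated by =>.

S => W   [S ::= W]
W => RyW   [W ::= R y W]
RyW => oyW   [R ::= o]
oyW => oyRyW   [W ::= R y W]
oyRyW => oydyW   [R ::= d]
oydyW => oydyRyW   [W ::= R y W]
oydyRyW => oydydyW   [R ::= d]
oydydyW => oydydyd   [W ::= d]

S=>W=>RyW=>oyW=>oyRyW=>oydyW=>oydyRyW=>oydydyW=>oydydyd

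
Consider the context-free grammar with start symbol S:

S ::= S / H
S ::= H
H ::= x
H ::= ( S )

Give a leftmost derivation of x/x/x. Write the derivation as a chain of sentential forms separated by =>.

S => S/H => S/H/H => H/H/H => x/H/H => x/x/H => x/x/x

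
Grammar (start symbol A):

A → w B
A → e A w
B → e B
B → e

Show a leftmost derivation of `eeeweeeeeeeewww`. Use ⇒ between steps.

A ⇒ eAw ⇒ eeAww ⇒ eeeAwww ⇒ eeewBwww ⇒ eeeweBwww ⇒ eeeweeBwww ⇒ eeeweeeBwww ⇒ eeeweeeeBwww ⇒ eeeweeeeeBwww ⇒ eeeweeeeeeBwww ⇒ eeeweeeeeeeBwww ⇒ eeeweeeeeeeewww

A ⇒ eAw   [A → e A w]
eAw ⇒ eeAww   [A → e A w]
eeAww ⇒ eeeAwww   [A → e A w]
eeeAwww ⇒ eeewBwww   [A → w B]
eeewBwww ⇒ eeeweBwww   [B → e B]
eeeweBwww ⇒ eeeweeBwww   [B → e B]
eeeweeBwww ⇒ eeeweeeBwww   [B → e B]
eeeweeeBwww ⇒ eeeweeeeBwww   [B → e B]
eeeweeeeBwww ⇒ eeeweeeeeBwww   [B → e B]
eeeweeeeeBwww ⇒ eeeweeeeeeBwww   [B → e B]
eeeweeeeeeBwww ⇒ eeeweeeeeeeBwww   [B → e B]
eeeweeeeeeeBwww ⇒ eeeweeeeeeeewww   [B → e]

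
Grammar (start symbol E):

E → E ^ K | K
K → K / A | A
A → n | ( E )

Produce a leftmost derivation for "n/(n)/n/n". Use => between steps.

E => K => K/A => K/A/A => K/A/A/A => A/A/A/A => n/A/A/A => n/(E)/A/A => n/(K)/A/A => n/(A)/A/A => n/(n)/A/A => n/(n)/n/A => n/(n)/n/n

E => K   [E → K]
K => K/A   [K → K / A]
K/A => K/A/A   [K → K / A]
K/A/A => K/A/A/A   [K → K / A]
K/A/A/A => A/A/A/A   [K → A]
A/A/A/A => n/A/A/A   [A → n]
n/A/A/A => n/(E)/A/A   [A → ( E )]
n/(E)/A/A => n/(K)/A/A   [E → K]
n/(K)/A/A => n/(A)/A/A   [K → A]
n/(A)/A/A => n/(n)/A/A   [A → n]
n/(n)/A/A => n/(n)/n/A   [A → n]
n/(n)/n/A => n/(n)/n/n   [A → n]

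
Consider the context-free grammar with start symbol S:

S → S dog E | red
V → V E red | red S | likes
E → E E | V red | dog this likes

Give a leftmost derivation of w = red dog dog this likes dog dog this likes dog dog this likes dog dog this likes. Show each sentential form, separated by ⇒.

S ⇒ S dog E   [S → S dog E]
S dog E ⇒ S dog E dog E   [S → S dog E]
S dog E dog E ⇒ S dog E dog E dog E   [S → S dog E]
S dog E dog E dog E ⇒ S dog E dog E dog E dog E   [S → S dog E]
S dog E dog E dog E dog E ⇒ red dog E dog E dog E dog E   [S → red]
red dog E dog E dog E dog E ⇒ red dog dog this likes dog E dog E dog E   [E → dog this likes]
red dog dog this likes dog E dog E dog E ⇒ red dog dog this likes dog dog this likes dog E dog E   [E → dog this likes]
red dog dog this likes dog dog this likes dog E dog E ⇒ red dog dog this likes dog dog this likes dog dog this likes dog E   [E → dog this likes]
red dog dog this likes dog dog this likes dog dog this likes dog E ⇒ red dog dog this likes dog dog this likes dog dog this likes dog dog this likes   [E → dog this likes]

S ⇒ S dog E ⇒ S dog E dog E ⇒ S dog E dog E dog E ⇒ S dog E dog E dog E dog E ⇒ red dog E dog E dog E dog E ⇒ red dog dog this likes dog E dog E dog E ⇒ red dog dog this likes dog dog this likes dog E dog E ⇒ red dog dog this likes dog dog this likes dog dog this likes dog E ⇒ red dog dog this likes dog dog this likes dog dog this likes dog dog this likes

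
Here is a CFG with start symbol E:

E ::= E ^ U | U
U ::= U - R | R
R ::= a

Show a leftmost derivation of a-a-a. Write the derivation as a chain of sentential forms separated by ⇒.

E⇒U⇒U-R⇒U-R-R⇒R-R-R⇒a-R-R⇒a-a-R⇒a-a-a

E ⇒ U   [E ::= U]
U ⇒ U-R   [U ::= U - R]
U-R ⇒ U-R-R   [U ::= U - R]
U-R-R ⇒ R-R-R   [U ::= R]
R-R-R ⇒ a-R-R   [R ::= a]
a-R-R ⇒ a-a-R   [R ::= a]
a-a-R ⇒ a-a-a   [R ::= a]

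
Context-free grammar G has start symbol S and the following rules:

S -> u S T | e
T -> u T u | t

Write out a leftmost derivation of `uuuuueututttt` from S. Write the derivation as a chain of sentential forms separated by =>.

S => uST => uuSTT => uuuSTTT => uuuuSTTTT => uuuuuSTTTTT => uuuuueTTTTT => uuuuueuTuTTTT => uuuuueutuTTTT => uuuuueututTTT => uuuuueututtTT => uuuuueututttT => uuuuueututttt

S => uST   [S -> u S T]
uST => uuSTT   [S -> u S T]
uuSTT => uuuSTTT   [S -> u S T]
uuuSTTT => uuuuSTTTT   [S -> u S T]
uuuuSTTTT => uuuuuSTTTTT   [S -> u S T]
uuuuuSTTTTT => uuuuueTTTTT   [S -> e]
uuuuueTTTTT => uuuuueuTuTTTT   [T -> u T u]
uuuuueuTuTTTT => uuuuueutuTTTT   [T -> t]
uuuuueutuTTTT => uuuuueututTTT   [T -> t]
uuuuueututTTT => uuuuueututtTT   [T -> t]
uuuuueututtTT => uuuuueututttT   [T -> t]
uuuuueututttT => uuuuueututttt   [T -> t]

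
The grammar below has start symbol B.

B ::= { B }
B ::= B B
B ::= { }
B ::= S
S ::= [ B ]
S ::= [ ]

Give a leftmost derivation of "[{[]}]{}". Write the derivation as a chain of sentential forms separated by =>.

B => BB => SB => [B]B => [{B}]B => [{S}]B => [{[]}]B => [{[]}]{}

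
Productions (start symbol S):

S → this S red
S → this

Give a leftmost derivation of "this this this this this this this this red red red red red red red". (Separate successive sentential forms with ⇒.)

S ⇒ this S red   [S → this S red]
this S red ⇒ this this S red red   [S → this S red]
this this S red red ⇒ this this this S red red red   [S → this S red]
this this this S red red red ⇒ this this this this S red red red red   [S → this S red]
this this this this S red red red red ⇒ this this this this this S red red red red red   [S → this S red]
this this this this this S red red red red red ⇒ this this this this this this S red red red red red red   [S → this S red]
this this this this this this S red red red red red red ⇒ this this this this this this this S red red red red red red red   [S → this S red]
this this this this this this this S red red red red red red red ⇒ this this this this this this this this red red red red red red red   [S → this]

S ⇒ this S red ⇒ this this S red red ⇒ this this this S red red red ⇒ this this this this S red red red red ⇒ this this this this this S red red red red red ⇒ this this this this this this S red red red red red red ⇒ this this this this this this this S red red red red red red red ⇒ this this this this this this this this red red red red red red red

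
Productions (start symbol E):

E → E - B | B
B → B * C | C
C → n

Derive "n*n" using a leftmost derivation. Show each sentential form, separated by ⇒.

E ⇒ B ⇒ B*C ⇒ C*C ⇒ n*C ⇒ n*n

E ⇒ B   [E → B]
B ⇒ B*C   [B → B * C]
B*C ⇒ C*C   [B → C]
C*C ⇒ n*C   [C → n]
n*C ⇒ n*n   [C → n]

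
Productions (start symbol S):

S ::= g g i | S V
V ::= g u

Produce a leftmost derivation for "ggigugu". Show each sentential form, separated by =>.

S => SV   [S ::= S V]
SV => SVV   [S ::= S V]
SVV => ggiVV   [S ::= g g i]
ggiVV => ggiguV   [V ::= g u]
ggiguV => ggigugu   [V ::= g u]

S => SV => SVV => ggiVV => ggiguV => ggigugu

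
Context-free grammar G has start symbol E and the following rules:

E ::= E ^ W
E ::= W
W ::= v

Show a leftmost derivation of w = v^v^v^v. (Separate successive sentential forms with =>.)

E => E^W   [E ::= E ^ W]
E^W => E^W^W   [E ::= E ^ W]
E^W^W => E^W^W^W   [E ::= E ^ W]
E^W^W^W => W^W^W^W   [E ::= W]
W^W^W^W => v^W^W^W   [W ::= v]
v^W^W^W => v^v^W^W   [W ::= v]
v^v^W^W => v^v^v^W   [W ::= v]
v^v^v^W => v^v^v^v   [W ::= v]

E=>E^W=>E^W^W=>E^W^W^W=>W^W^W^W=>v^W^W^W=>v^v^W^W=>v^v^v^W=>v^v^v^v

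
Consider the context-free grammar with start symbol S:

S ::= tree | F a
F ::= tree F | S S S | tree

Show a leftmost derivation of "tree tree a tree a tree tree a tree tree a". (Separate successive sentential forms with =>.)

S => F a => S S S a => F a S S a => S S S a S S a => F a S S a S S a => S S S a S S a S S a => tree S S a S S a S S a => tree F a S a S S a S S a => tree tree a S a S S a S S a => tree tree a tree a S S a S S a => tree tree a tree a tree S a S S a => tree tree a tree a tree tree a S S a => tree tree a tree a tree tree a tree S a => tree tree a tree a tree tree a tree tree a

S => F a   [S ::= F a]
F a => S S S a   [F ::= S S S]
S S S a => F a S S a   [S ::= F a]
F a S S a => S S S a S S a   [F ::= S S S]
S S S a S S a => F a S S a S S a   [S ::= F a]
F a S S a S S a => S S S a S S a S S a   [F ::= S S S]
S S S a S S a S S a => tree S S a S S a S S a   [S ::= tree]
tree S S a S S a S S a => tree F a S a S S a S S a   [S ::= F a]
tree F a S a S S a S S a => tree tree a S a S S a S S a   [F ::= tree]
tree tree a S a S S a S S a => tree tree a tree a S S a S S a   [S ::= tree]
tree tree a tree a S S a S S a => tree tree a tree a tree S a S S a   [S ::= tree]
tree tree a tree a tree S a S S a => tree tree a tree a tree tree a S S a   [S ::= tree]
tree tree a tree a tree tree a S S a => tree tree a tree a tree tree a tree S a   [S ::= tree]
tree tree a tree a tree tree a tree S a => tree tree a tree a tree tree a tree tree a   [S ::= tree]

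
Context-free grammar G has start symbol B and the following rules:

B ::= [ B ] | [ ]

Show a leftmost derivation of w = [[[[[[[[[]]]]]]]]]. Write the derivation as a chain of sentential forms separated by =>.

B => [B] => [[B]] => [[[B]]] => [[[[B]]]] => [[[[[B]]]]] => [[[[[[B]]]]]] => [[[[[[[B]]]]]]] => [[[[[[[[B]]]]]]]] => [[[[[[[[[]]]]]]]]]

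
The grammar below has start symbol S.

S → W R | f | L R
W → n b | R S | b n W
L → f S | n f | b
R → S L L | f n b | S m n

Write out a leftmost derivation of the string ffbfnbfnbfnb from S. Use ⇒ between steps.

S⇒LR⇒fSR⇒fLRR⇒ffSRR⇒ffLRRR⇒ffbRRR⇒ffbfnbRR⇒ffbfnbfnbR⇒ffbfnbfnbfnb

S ⇒ LR   [S → L R]
LR ⇒ fSR   [L → f S]
fSR ⇒ fLRR   [S → L R]
fLRR ⇒ ffSRR   [L → f S]
ffSRR ⇒ ffLRRR   [S → L R]
ffLRRR ⇒ ffbRRR   [L → b]
ffbRRR ⇒ ffbfnbRR   [R → f n b]
ffbfnbRR ⇒ ffbfnbfnbR   [R → f n b]
ffbfnbfnbR ⇒ ffbfnbfnbfnb   [R → f n b]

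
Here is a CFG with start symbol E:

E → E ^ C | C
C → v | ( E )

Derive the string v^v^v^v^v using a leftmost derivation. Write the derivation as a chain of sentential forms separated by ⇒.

E ⇒ E^C   [E → E ^ C]
E^C ⇒ E^C^C   [E → E ^ C]
E^C^C ⇒ E^C^C^C   [E → E ^ C]
E^C^C^C ⇒ E^C^C^C^C   [E → E ^ C]
E^C^C^C^C ⇒ C^C^C^C^C   [E → C]
C^C^C^C^C ⇒ v^C^C^C^C   [C → v]
v^C^C^C^C ⇒ v^v^C^C^C   [C → v]
v^v^C^C^C ⇒ v^v^v^C^C   [C → v]
v^v^v^C^C ⇒ v^v^v^v^C   [C → v]
v^v^v^v^C ⇒ v^v^v^v^v   [C → v]

E ⇒ E^C ⇒ E^C^C ⇒ E^C^C^C ⇒ E^C^C^C^C ⇒ C^C^C^C^C ⇒ v^C^C^C^C ⇒ v^v^C^C^C ⇒ v^v^v^C^C ⇒ v^v^v^v^C ⇒ v^v^v^v^v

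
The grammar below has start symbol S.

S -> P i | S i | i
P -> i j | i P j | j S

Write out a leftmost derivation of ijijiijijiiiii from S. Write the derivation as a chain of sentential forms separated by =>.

S => Si   [S -> S i]
Si => Sii   [S -> S i]
Sii => Siii   [S -> S i]
Siii => Siiii   [S -> S i]
Siiii => Piiiii   [S -> P i]
Piiiii => iPjiiiii   [P -> i P j]
iPjiiiii => ijSjiiiii   [P -> j S]
ijSjiiiii => ijPijiiiii   [S -> P i]
ijPijiiiii => ijiPjijiiiii   [P -> i P j]
ijiPjijiiiii => ijijSjijiiiii   [P -> j S]
ijijSjijiiiii => ijijSijijiiiii   [S -> S i]
ijijSijijiiiii => ijijiijijiiiii   [S -> i]

S=>Si=>Sii=>Siii=>Siiii=>Piiiii=>iPjiiiii=>ijSjiiiii=>ijPijiiiii=>ijiPjijiiiii=>ijijSjijiiiii=>ijijSijijiiiii=>ijijiijijiiiii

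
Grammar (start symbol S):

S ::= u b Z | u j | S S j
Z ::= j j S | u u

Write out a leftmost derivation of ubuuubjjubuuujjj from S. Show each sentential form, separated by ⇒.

S ⇒ SSj   [S ::= S S j]
SSj ⇒ ubZSj   [S ::= u b Z]
ubZSj ⇒ ubuuSj   [Z ::= u u]
ubuuSj ⇒ ubuuSSjj   [S ::= S S j]
ubuuSSjj ⇒ ubuuubZSjj   [S ::= u b Z]
ubuuubZSjj ⇒ ubuuubjjSSjj   [Z ::= j j S]
ubuuubjjSSjj ⇒ ubuuubjjubZSjj   [S ::= u b Z]
ubuuubjjubZSjj ⇒ ubuuubjjubuuSjj   [Z ::= u u]
ubuuubjjubuuSjj ⇒ ubuuubjjubuuujjj   [S ::= u j]

S⇒SSj⇒ubZSj⇒ubuuSj⇒ubuuSSjj⇒ubuuubZSjj⇒ubuuubjjSSjj⇒ubuuubjjubZSjj⇒ubuuubjjubuuSjj⇒ubuuubjjubuuujjj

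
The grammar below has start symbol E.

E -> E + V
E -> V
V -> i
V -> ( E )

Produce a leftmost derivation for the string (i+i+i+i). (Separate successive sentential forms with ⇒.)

E ⇒ V ⇒ (E) ⇒ (E+V) ⇒ (E+V+V) ⇒ (E+V+V+V) ⇒ (V+V+V+V) ⇒ (i+V+V+V) ⇒ (i+i+V+V) ⇒ (i+i+i+V) ⇒ (i+i+i+i)

E ⇒ V   [E -> V]
V ⇒ (E)   [V -> ( E )]
(E) ⇒ (E+V)   [E -> E + V]
(E+V) ⇒ (E+V+V)   [E -> E + V]
(E+V+V) ⇒ (E+V+V+V)   [E -> E + V]
(E+V+V+V) ⇒ (V+V+V+V)   [E -> V]
(V+V+V+V) ⇒ (i+V+V+V)   [V -> i]
(i+V+V+V) ⇒ (i+i+V+V)   [V -> i]
(i+i+V+V) ⇒ (i+i+i+V)   [V -> i]
(i+i+i+V) ⇒ (i+i+i+i)   [V -> i]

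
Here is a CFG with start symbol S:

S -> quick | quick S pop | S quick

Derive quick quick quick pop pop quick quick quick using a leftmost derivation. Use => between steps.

S => S quick => S quick quick => S quick quick quick => quick S pop quick quick quick => quick quick S pop pop quick quick quick => quick quick quick pop pop quick quick quick

S => S quick   [S -> S quick]
S quick => S quick quick   [S -> S quick]
S quick quick => S quick quick quick   [S -> S quick]
S quick quick quick => quick S pop quick quick quick   [S -> quick S pop]
quick S pop quick quick quick => quick quick S pop pop quick quick quick   [S -> quick S pop]
quick quick S pop pop quick quick quick => quick quick quick pop pop quick quick quick   [S -> quick]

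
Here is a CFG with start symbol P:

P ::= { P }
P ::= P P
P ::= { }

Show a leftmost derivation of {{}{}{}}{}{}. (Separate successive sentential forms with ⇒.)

P ⇒ PP   [P ::= P P]
PP ⇒ PPP   [P ::= P P]
PPP ⇒ {P}PP   [P ::= { P }]
{P}PP ⇒ {PP}PP   [P ::= P P]
{PP}PP ⇒ {PPP}PP   [P ::= P P]
{PPP}PP ⇒ {{}PP}PP   [P ::= { }]
{{}PP}PP ⇒ {{}{}P}PP   [P ::= { }]
{{}{}P}PP ⇒ {{}{}{}}PP   [P ::= { }]
{{}{}{}}PP ⇒ {{}{}{}}{}P   [P ::= { }]
{{}{}{}}{}P ⇒ {{}{}{}}{}{}   [P ::= { }]

P⇒PP⇒PPP⇒{P}PP⇒{PP}PP⇒{PPP}PP⇒{{}PP}PP⇒{{}{}P}PP⇒{{}{}{}}PP⇒{{}{}{}}{}P⇒{{}{}{}}{}{}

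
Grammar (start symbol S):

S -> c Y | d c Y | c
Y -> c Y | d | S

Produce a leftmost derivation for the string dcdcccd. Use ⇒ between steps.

S ⇒ dcY ⇒ dcS ⇒ dcdcY ⇒ dcdcS ⇒ dcdccY ⇒ dcdccS ⇒ dcdcccY ⇒ dcdcccd

S ⇒ dcY   [S -> d c Y]
dcY ⇒ dcS   [Y -> S]
dcS ⇒ dcdcY   [S -> d c Y]
dcdcY ⇒ dcdcS   [Y -> S]
dcdcS ⇒ dcdccY   [S -> c Y]
dcdccY ⇒ dcdccS   [Y -> S]
dcdccS ⇒ dcdcccY   [S -> c Y]
dcdcccY ⇒ dcdcccd   [Y -> d]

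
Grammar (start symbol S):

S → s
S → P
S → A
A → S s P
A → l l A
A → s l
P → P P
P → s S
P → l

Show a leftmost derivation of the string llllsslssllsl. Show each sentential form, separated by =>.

S=>A=>llA=>llSsP=>llAsP=>llllAsP=>llllSsPsP=>llllssPsP=>llllsslsP=>llllsslssS=>llllsslssA=>llllsslssllA=>llllsslssllsl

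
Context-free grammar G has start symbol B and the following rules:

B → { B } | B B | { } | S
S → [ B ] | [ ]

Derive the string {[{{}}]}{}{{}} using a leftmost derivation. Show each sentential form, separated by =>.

B => BB   [B → B B]
BB => BBB   [B → B B]
BBB => {B}BB   [B → { B }]
{B}BB => {S}BB   [B → S]
{S}BB => {[B]}BB   [S → [ B ]]
{[B]}BB => {[{B}]}BB   [B → { B }]
{[{B}]}BB => {[{{}}]}BB   [B → { }]
{[{{}}]}BB => {[{{}}]}{}B   [B → { }]
{[{{}}]}{}B => {[{{}}]}{}{B}   [B → { B }]
{[{{}}]}{}{B} => {[{{}}]}{}{{}}   [B → { }]

B => BB => BBB => {B}BB => {S}BB => {[B]}BB => {[{B}]}BB => {[{{}}]}BB => {[{{}}]}{}B => {[{{}}]}{}{B} => {[{{}}]}{}{{}}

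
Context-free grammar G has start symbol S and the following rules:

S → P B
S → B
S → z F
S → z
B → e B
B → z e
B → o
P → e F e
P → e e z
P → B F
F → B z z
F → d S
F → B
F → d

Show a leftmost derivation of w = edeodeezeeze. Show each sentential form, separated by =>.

S => PB => eFeB => edSeB => edPBeB => edBFBeB => edeBFBeB => edeoFBeB => edeodBeB => edeodeBeB => edeodeeBeB => edeodeezeeB => edeodeezeeze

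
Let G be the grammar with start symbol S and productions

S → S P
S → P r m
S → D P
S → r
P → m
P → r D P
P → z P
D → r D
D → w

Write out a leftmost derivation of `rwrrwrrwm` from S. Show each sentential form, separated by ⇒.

S ⇒ DP   [S → D P]
DP ⇒ rDP   [D → r D]
rDP ⇒ rwP   [D → w]
rwP ⇒ rwrDP   [P → r D P]
rwrDP ⇒ rwrrDP   [D → r D]
rwrrDP ⇒ rwrrwP   [D → w]
rwrrwP ⇒ rwrrwrDP   [P → r D P]
rwrrwrDP ⇒ rwrrwrrDP   [D → r D]
rwrrwrrDP ⇒ rwrrwrrwP   [D → w]
rwrrwrrwP ⇒ rwrrwrrwm   [P → m]

S ⇒ DP ⇒ rDP ⇒ rwP ⇒ rwrDP ⇒ rwrrDP ⇒ rwrrwP ⇒ rwrrwrDP ⇒ rwrrwrrDP ⇒ rwrrwrrwP ⇒ rwrrwrrwm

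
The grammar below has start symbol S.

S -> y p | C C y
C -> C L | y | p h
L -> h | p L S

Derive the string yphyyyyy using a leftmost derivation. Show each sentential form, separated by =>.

S=>CCy=>CLCy=>yLCy=>ypLSCy=>yphSCy=>yphCCyCy=>yphyCyCy=>yphyyyCy=>yphyyyyy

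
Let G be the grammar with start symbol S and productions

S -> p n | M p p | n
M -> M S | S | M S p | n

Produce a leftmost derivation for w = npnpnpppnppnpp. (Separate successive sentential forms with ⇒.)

S ⇒ Mpp   [S -> M p p]
Mpp ⇒ MSpp   [M -> M S]
MSpp ⇒ MSpSpp   [M -> M S p]
MSpSpp ⇒ SSpSpp   [M -> S]
SSpSpp ⇒ MppSpSpp   [S -> M p p]
MppSpSpp ⇒ MSppSpSpp   [M -> M S]
MSppSpSpp ⇒ MSpSppSpSpp   [M -> M S p]
MSpSppSpSpp ⇒ nSpSppSpSpp   [M -> n]
nSpSppSpSpp ⇒ npnpSppSpSpp   [S -> p n]
npnpSppSpSpp ⇒ npnpnppSpSpp   [S -> n]
npnpnppSpSpp ⇒ npnpnpppnpSpp   [S -> p n]
npnpnpppnpSpp ⇒ npnpnpppnppnpp   [S -> p n]

S⇒Mpp⇒MSpp⇒MSpSpp⇒SSpSpp⇒MppSpSpp⇒MSppSpSpp⇒MSpSppSpSpp⇒nSpSppSpSpp⇒npnpSppSpSpp⇒npnpnppSpSpp⇒npnpnpppnpSpp⇒npnpnpppnppnpp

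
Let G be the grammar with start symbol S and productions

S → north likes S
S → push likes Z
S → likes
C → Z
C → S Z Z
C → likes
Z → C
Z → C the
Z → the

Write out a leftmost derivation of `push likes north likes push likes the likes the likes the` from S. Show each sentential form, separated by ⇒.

S ⇒ push likes Z   [S → push likes Z]
push likes Z ⇒ push likes C the   [Z → C the]
push likes C the ⇒ push likes S Z Z the   [C → S Z Z]
push likes S Z Z the ⇒ push likes north likes S Z Z the   [S → north likes S]
push likes north likes S Z Z the ⇒ push likes north likes push likes Z Z Z the   [S → push likes Z]
push likes north likes push likes Z Z Z the ⇒ push likes north likes push likes the Z Z the   [Z → the]
push likes north likes push likes the Z Z the ⇒ push likes north likes push likes the C the Z the   [Z → C the]
push likes north likes push likes the C the Z the ⇒ push likes north likes push likes the likes the Z the   [C → likes]
push likes north likes push likes the likes the Z the ⇒ push likes north likes push likes the likes the C the   [Z → C]
push likes north likes push likes the likes the C the ⇒ push likes north likes push likes the likes the likes the   [C → likes]

S ⇒ push likes Z ⇒ push likes C the ⇒ push likes S Z Z the ⇒ push likes north likes S Z Z the ⇒ push likes north likes push likes Z Z Z the ⇒ push likes north likes push likes the Z Z the ⇒ push likes north likes push likes the C the Z the ⇒ push likes north likes push likes the likes the Z the ⇒ push likes north likes push likes the likes the C the ⇒ push likes north likes push likes the likes the likes the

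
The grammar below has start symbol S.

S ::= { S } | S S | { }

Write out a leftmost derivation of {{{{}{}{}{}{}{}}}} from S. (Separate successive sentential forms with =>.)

S => {S} => {{S}} => {{{S}}} => {{{SS}}} => {{{SSS}}} => {{{SSSS}}} => {{{SSSSS}}} => {{{{}SSSS}}} => {{{{}SSSSS}}} => {{{{}{}SSSS}}} => {{{{}{}{}SSS}}} => {{{{}{}{}{}SS}}} => {{{{}{}{}{}{}S}}} => {{{{}{}{}{}{}{}}}}

S => {S}   [S ::= { S }]
{S} => {{S}}   [S ::= { S }]
{{S}} => {{{S}}}   [S ::= { S }]
{{{S}}} => {{{SS}}}   [S ::= S S]
{{{SS}}} => {{{SSS}}}   [S ::= S S]
{{{SSS}}} => {{{SSSS}}}   [S ::= S S]
{{{SSSS}}} => {{{SSSSS}}}   [S ::= S S]
{{{SSSSS}}} => {{{{}SSSS}}}   [S ::= { }]
{{{{}SSSS}}} => {{{{}SSSSS}}}   [S ::= S S]
{{{{}SSSSS}}} => {{{{}{}SSSS}}}   [S ::= { }]
{{{{}{}SSSS}}} => {{{{}{}{}SSS}}}   [S ::= { }]
{{{{}{}{}SSS}}} => {{{{}{}{}{}SS}}}   [S ::= { }]
{{{{}{}{}{}SS}}} => {{{{}{}{}{}{}S}}}   [S ::= { }]
{{{{}{}{}{}{}S}}} => {{{{}{}{}{}{}{}}}}   [S ::= { }]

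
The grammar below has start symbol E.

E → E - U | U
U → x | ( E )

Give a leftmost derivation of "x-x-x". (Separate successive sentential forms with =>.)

E => E-U => E-U-U => U-U-U => x-U-U => x-x-U => x-x-x

E => E-U   [E → E - U]
E-U => E-U-U   [E → E - U]
E-U-U => U-U-U   [E → U]
U-U-U => x-U-U   [U → x]
x-U-U => x-x-U   [U → x]
x-x-U => x-x-x   [U → x]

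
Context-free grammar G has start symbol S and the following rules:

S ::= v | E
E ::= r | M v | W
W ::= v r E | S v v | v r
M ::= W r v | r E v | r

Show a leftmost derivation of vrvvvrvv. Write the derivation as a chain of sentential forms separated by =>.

S=>E=>Mv=>Wrvv=>vrErvv=>vrWrvv=>vrSvvrvv=>vrvvvrvv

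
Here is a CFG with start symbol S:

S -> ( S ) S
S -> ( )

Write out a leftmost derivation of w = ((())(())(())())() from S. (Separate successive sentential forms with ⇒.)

S ⇒ (S)S ⇒ ((S)S)S ⇒ ((())S)S ⇒ ((())(S)S)S ⇒ ((())(())S)S ⇒ ((())(())(S)S)S ⇒ ((())(())(())S)S ⇒ ((())(())(())())S ⇒ ((())(())(())())()

S ⇒ (S)S   [S -> ( S ) S]
(S)S ⇒ ((S)S)S   [S -> ( S ) S]
((S)S)S ⇒ ((())S)S   [S -> ( )]
((())S)S ⇒ ((())(S)S)S   [S -> ( S ) S]
((())(S)S)S ⇒ ((())(())S)S   [S -> ( )]
((())(())S)S ⇒ ((())(())(S)S)S   [S -> ( S ) S]
((())(())(S)S)S ⇒ ((())(())(())S)S   [S -> ( )]
((())(())(())S)S ⇒ ((())(())(())())S   [S -> ( )]
((())(())(())())S ⇒ ((())(())(())())()   [S -> ( )]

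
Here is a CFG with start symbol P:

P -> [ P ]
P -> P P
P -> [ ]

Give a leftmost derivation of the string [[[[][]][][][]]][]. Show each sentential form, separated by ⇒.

P ⇒ PP   [P -> P P]
PP ⇒ [P]P   [P -> [ P ]]
[P]P ⇒ [[P]]P   [P -> [ P ]]
[[P]]P ⇒ [[PP]]P   [P -> P P]
[[PP]]P ⇒ [[PPP]]P   [P -> P P]
[[PPP]]P ⇒ [[PPPP]]P   [P -> P P]
[[PPPP]]P ⇒ [[[P]PPP]]P   [P -> [ P ]]
[[[P]PPP]]P ⇒ [[[PP]PPP]]P   [P -> P P]
[[[PP]PPP]]P ⇒ [[[[]P]PPP]]P   [P -> [ ]]
[[[[]P]PPP]]P ⇒ [[[[][]]PPP]]P   [P -> [ ]]
[[[[][]]PPP]]P ⇒ [[[[][]][]PP]]P   [P -> [ ]]
[[[[][]][]PP]]P ⇒ [[[[][]][][]P]]P   [P -> [ ]]
[[[[][]][][]P]]P ⇒ [[[[][]][][][]]]P   [P -> [ ]]
[[[[][]][][][]]]P ⇒ [[[[][]][][][]]][]   [P -> [ ]]

P ⇒ PP ⇒ [P]P ⇒ [[P]]P ⇒ [[PP]]P ⇒ [[PPP]]P ⇒ [[PPPP]]P ⇒ [[[P]PPP]]P ⇒ [[[PP]PPP]]P ⇒ [[[[]P]PPP]]P ⇒ [[[[][]]PPP]]P ⇒ [[[[][]][]PP]]P ⇒ [[[[][]][][]P]]P ⇒ [[[[][]][][][]]]P ⇒ [[[[][]][][][]]][]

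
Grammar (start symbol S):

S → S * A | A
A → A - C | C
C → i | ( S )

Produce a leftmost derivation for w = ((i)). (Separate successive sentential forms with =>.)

S => A => C => (S) => (A) => (C) => ((S)) => ((A)) => ((C)) => ((i))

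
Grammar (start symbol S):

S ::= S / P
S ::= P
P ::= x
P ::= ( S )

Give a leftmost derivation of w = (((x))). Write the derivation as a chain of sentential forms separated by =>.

S => P => (S) => (P) => ((S)) => ((P)) => (((S))) => (((P))) => (((x)))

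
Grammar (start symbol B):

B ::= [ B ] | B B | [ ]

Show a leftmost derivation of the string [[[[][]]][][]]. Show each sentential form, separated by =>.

B => [B] => [BB] => [BBB] => [[B]BB] => [[[B]]BB] => [[[BB]]BB] => [[[[]B]]BB] => [[[[][]]]BB] => [[[[][]]][]B] => [[[[][]]][][]]

B => [B]   [B ::= [ B ]]
[B] => [BB]   [B ::= B B]
[BB] => [BBB]   [B ::= B B]
[BBB] => [[B]BB]   [B ::= [ B ]]
[[B]BB] => [[[B]]BB]   [B ::= [ B ]]
[[[B]]BB] => [[[BB]]BB]   [B ::= B B]
[[[BB]]BB] => [[[[]B]]BB]   [B ::= [ ]]
[[[[]B]]BB] => [[[[][]]]BB]   [B ::= [ ]]
[[[[][]]]BB] => [[[[][]]][]B]   [B ::= [ ]]
[[[[][]]][]B] => [[[[][]]][][]]   [B ::= [ ]]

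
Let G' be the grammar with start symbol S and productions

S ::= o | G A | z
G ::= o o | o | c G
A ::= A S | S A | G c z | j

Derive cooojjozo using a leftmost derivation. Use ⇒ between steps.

S ⇒ GA ⇒ cGA ⇒ cooA ⇒ cooAS ⇒ cooASS ⇒ cooASSS ⇒ cooSASSS ⇒ cooGAASSS ⇒ coooAASSS ⇒ cooojASSS ⇒ cooojjSSS ⇒ cooojjoSS ⇒ cooojjozS ⇒ cooojjozo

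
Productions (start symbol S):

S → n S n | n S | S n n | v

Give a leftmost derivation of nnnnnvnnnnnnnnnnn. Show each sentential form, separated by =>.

S => nS => nnS => nnSnn => nnSnnnn => nnSnnnnnn => nnnSnnnnnnn => nnnnSnnnnnnn => nnnnnSnnnnnnn => nnnnnSnnnnnnnnn => nnnnnSnnnnnnnnnnn => nnnnnvnnnnnnnnnnn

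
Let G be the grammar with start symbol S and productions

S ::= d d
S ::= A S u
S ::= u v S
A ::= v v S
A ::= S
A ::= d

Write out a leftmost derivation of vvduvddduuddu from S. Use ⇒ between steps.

S ⇒ ASu ⇒ vvSSu ⇒ vvASuSu ⇒ vvdSuSu ⇒ vvduvSuSu ⇒ vvduvASuuSu ⇒ vvduvdSuuSu ⇒ vvduvddduuSu ⇒ vvduvddduuddu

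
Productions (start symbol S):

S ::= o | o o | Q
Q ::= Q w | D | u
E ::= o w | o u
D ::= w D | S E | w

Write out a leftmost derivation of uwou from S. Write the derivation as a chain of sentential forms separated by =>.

S => Q   [S ::= Q]
Q => D   [Q ::= D]
D => SE   [D ::= S E]
SE => QE   [S ::= Q]
QE => QwE   [Q ::= Q w]
QwE => uwE   [Q ::= u]
uwE => uwou   [E ::= o u]

S => Q => D => SE => QE => QwE => uwE => uwou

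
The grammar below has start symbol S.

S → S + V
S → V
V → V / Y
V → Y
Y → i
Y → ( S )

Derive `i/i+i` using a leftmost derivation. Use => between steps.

S => S+V => V+V => V/Y+V => Y/Y+V => i/Y+V => i/i+V => i/i+Y => i/i+i

S => S+V   [S → S + V]
S+V => V+V   [S → V]
V+V => V/Y+V   [V → V / Y]
V/Y+V => Y/Y+V   [V → Y]
Y/Y+V => i/Y+V   [Y → i]
i/Y+V => i/i+V   [Y → i]
i/i+V => i/i+Y   [V → Y]
i/i+Y => i/i+i   [Y → i]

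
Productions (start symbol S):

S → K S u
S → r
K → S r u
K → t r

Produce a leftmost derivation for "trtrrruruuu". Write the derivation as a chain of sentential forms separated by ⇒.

S ⇒ KSu ⇒ trSu ⇒ trKSuu ⇒ trtrSuu ⇒ trtrKSuuu ⇒ trtrSruSuuu ⇒ trtrrruSuuu ⇒ trtrrruruuu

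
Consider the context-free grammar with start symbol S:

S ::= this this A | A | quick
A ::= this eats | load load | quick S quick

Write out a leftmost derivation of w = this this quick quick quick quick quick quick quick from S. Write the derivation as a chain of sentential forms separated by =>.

S => this this A => this this quick S quick => this this quick A quick => this this quick quick S quick quick => this this quick quick A quick quick => this this quick quick quick S quick quick quick => this this quick quick quick quick quick quick quick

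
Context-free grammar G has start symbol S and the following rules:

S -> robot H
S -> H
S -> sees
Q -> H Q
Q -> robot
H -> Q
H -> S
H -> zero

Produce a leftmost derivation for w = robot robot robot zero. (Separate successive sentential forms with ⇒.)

S ⇒ robot H   [S -> robot H]
robot H ⇒ robot S   [H -> S]
robot S ⇒ robot robot H   [S -> robot H]
robot robot H ⇒ robot robot S   [H -> S]
robot robot S ⇒ robot robot robot H   [S -> robot H]
robot robot robot H ⇒ robot robot robot zero   [H -> zero]

S ⇒ robot H ⇒ robot S ⇒ robot robot H ⇒ robot robot S ⇒ robot robot robot H ⇒ robot robot robot zero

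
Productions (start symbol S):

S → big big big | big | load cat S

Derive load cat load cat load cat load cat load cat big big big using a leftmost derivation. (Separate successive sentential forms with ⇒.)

S ⇒ load cat S   [S → load cat S]
load cat S ⇒ load cat load cat S   [S → load cat S]
load cat load cat S ⇒ load cat load cat load cat S   [S → load cat S]
load cat load cat load cat S ⇒ load cat load cat load cat load cat S   [S → load cat S]
load cat load cat load cat load cat S ⇒ load cat load cat load cat load cat load cat S   [S → load cat S]
load cat load cat load cat load cat load cat S ⇒ load cat load cat load cat load cat load cat big big big   [S → big big big]

S ⇒ load cat S ⇒ load cat load cat S ⇒ load cat load cat load cat S ⇒ load cat load cat load cat load cat S ⇒ load cat load cat load cat load cat load cat S ⇒ load cat load cat load cat load cat load cat big big big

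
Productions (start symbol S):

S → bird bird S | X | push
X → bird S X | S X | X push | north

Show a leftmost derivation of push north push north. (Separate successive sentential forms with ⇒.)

S ⇒ X   [S → X]
X ⇒ S X   [X → S X]
S X ⇒ X X   [S → X]
X X ⇒ S X X   [X → S X]
S X X ⇒ push X X   [S → push]
push X X ⇒ push X push X   [X → X push]
push X push X ⇒ push north push X   [X → north]
push north push X ⇒ push north push north   [X → north]

S ⇒ X ⇒ S X ⇒ X X ⇒ S X X ⇒ push X X ⇒ push X push X ⇒ push north push X ⇒ push north push north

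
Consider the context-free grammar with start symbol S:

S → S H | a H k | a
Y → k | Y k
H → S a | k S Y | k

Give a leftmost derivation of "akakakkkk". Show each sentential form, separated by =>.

S => SH   [S → S H]
SH => aH   [S → a]
aH => akSY   [H → k S Y]
akSY => akSHY   [S → S H]
akSHY => akaHY   [S → a]
akaHY => akakSYY   [H → k S Y]
akakSYY => akakaHkYY   [S → a H k]
akakaHkYY => akakakkYY   [H → k]
akakakkYY => akakakkkY   [Y → k]
akakakkkY => akakakkkk   [Y → k]

S => SH => aH => akSY => akSHY => akaHY => akakSYY => akakaHkYY => akakakkYY => akakakkkY => akakakkkk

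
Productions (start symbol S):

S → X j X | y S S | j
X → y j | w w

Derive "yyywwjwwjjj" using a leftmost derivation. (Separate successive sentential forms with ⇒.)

S ⇒ ySS   [S → y S S]
ySS ⇒ yySSS   [S → y S S]
yySSS ⇒ yyySSSS   [S → y S S]
yyySSSS ⇒ yyyXjXSSS   [S → X j X]
yyyXjXSSS ⇒ yyywwjXSSS   [X → w w]
yyywwjXSSS ⇒ yyywwjwwSSS   [X → w w]
yyywwjwwSSS ⇒ yyywwjwwjSS   [S → j]
yyywwjwwjSS ⇒ yyywwjwwjjS   [S → j]
yyywwjwwjjS ⇒ yyywwjwwjjj   [S → j]

S ⇒ ySS ⇒ yySSS ⇒ yyySSSS ⇒ yyyXjXSSS ⇒ yyywwjXSSS ⇒ yyywwjwwSSS ⇒ yyywwjwwjSS ⇒ yyywwjwwjjS ⇒ yyywwjwwjjj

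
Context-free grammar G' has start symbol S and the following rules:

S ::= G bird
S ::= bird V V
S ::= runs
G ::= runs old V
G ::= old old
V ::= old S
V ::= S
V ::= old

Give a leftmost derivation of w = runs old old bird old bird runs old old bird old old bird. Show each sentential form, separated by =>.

S => G bird => runs old V bird => runs old old S bird => runs old old bird V V bird => runs old old bird old S V bird => runs old old bird old bird V V V bird => runs old old bird old bird S V V bird => runs old old bird old bird G bird V V bird => runs old old bird old bird runs old V bird V V bird => runs old old bird old bird runs old old bird V V bird => runs old old bird old bird runs old old bird old V bird => runs old old bird old bird runs old old bird old old bird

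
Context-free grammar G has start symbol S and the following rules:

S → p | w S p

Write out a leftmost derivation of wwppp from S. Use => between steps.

S => wSp => wwSpp => wwppp

S => wSp   [S → w S p]
wSp => wwSpp   [S → w S p]
wwSpp => wwppp   [S → p]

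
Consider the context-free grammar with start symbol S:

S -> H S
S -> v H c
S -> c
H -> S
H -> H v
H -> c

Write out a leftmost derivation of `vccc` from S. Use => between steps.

S => HS   [S -> H S]
HS => SS   [H -> S]
SS => vHcS   [S -> v H c]
vHcS => vccS   [H -> c]
vccS => vccc   [S -> c]

S=>HS=>SS=>vHcS=>vccS=>vccc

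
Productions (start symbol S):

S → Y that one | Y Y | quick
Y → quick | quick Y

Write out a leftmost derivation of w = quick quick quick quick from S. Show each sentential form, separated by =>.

S => Y Y => quick Y Y => quick quick Y Y => quick quick quick Y => quick quick quick quick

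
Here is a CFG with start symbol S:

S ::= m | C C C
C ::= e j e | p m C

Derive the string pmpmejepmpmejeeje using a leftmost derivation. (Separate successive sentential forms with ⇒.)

S ⇒ CCC   [S ::= C C C]
CCC ⇒ pmCCC   [C ::= p m C]
pmCCC ⇒ pmpmCCC   [C ::= p m C]
pmpmCCC ⇒ pmpmejeCC   [C ::= e j e]
pmpmejeCC ⇒ pmpmejepmCC   [C ::= p m C]
pmpmejepmCC ⇒ pmpmejepmpmCC   [C ::= p m C]
pmpmejepmpmCC ⇒ pmpmejepmpmejeC   [C ::= e j e]
pmpmejepmpmejeC ⇒ pmpmejepmpmejeeje   [C ::= e j e]

S⇒CCC⇒pmCCC⇒pmpmCCC⇒pmpmejeCC⇒pmpmejepmCC⇒pmpmejepmpmCC⇒pmpmejepmpmejeC⇒pmpmejepmpmejeeje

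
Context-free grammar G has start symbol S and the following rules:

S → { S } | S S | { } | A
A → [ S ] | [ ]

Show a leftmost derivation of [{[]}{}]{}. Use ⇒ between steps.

S⇒SS⇒AS⇒[S]S⇒[SS]S⇒[{S}S]S⇒[{A}S]S⇒[{[]}S]S⇒[{[]}{}]S⇒[{[]}{}]{}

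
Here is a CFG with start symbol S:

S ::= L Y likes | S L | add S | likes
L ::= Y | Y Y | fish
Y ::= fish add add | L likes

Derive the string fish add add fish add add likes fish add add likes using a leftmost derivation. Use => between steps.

S => L Y likes   [S ::= L Y likes]
L Y likes => Y Y Y likes   [L ::= Y Y]
Y Y Y likes => fish add add Y Y likes   [Y ::= fish add add]
fish add add Y Y likes => fish add add L likes Y likes   [Y ::= L likes]
fish add add L likes Y likes => fish add add Y likes Y likes   [L ::= Y]
fish add add Y likes Y likes => fish add add fish add add likes Y likes   [Y ::= fish add add]
fish add add fish add add likes Y likes => fish add add fish add add likes fish add add likes   [Y ::= fish add add]

S => L Y likes => Y Y Y likes => fish add add Y Y likes => fish add add L likes Y likes => fish add add Y likes Y likes => fish add add fish add add likes Y likes => fish add add fish add add likes fish add add likes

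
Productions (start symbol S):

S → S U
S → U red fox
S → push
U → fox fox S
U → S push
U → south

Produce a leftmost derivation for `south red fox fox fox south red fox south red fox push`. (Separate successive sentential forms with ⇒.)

S ⇒ S U ⇒ U red fox U ⇒ south red fox U ⇒ south red fox S push ⇒ south red fox U red fox push ⇒ south red fox fox fox S red fox push ⇒ south red fox fox fox S U red fox push ⇒ south red fox fox fox U red fox U red fox push ⇒ south red fox fox fox south red fox U red fox push ⇒ south red fox fox fox south red fox south red fox push

S ⇒ S U   [S → S U]
S U ⇒ U red fox U   [S → U red fox]
U red fox U ⇒ south red fox U   [U → south]
south red fox U ⇒ south red fox S push   [U → S push]
south red fox S push ⇒ south red fox U red fox push   [S → U red fox]
south red fox U red fox push ⇒ south red fox fox fox S red fox push   [U → fox fox S]
south red fox fox fox S red fox push ⇒ south red fox fox fox S U red fox push   [S → S U]
south red fox fox fox S U red fox push ⇒ south red fox fox fox U red fox U red fox push   [S → U red fox]
south red fox fox fox U red fox U red fox push ⇒ south red fox fox fox south red fox U red fox push   [U → south]
south red fox fox fox south red fox U red fox push ⇒ south red fox fox fox south red fox south red fox push   [U → south]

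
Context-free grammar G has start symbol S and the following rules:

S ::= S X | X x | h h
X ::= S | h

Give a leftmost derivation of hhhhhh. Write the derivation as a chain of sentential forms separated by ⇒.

S⇒SX⇒SXX⇒SXXX⇒SXXXX⇒hhXXXX⇒hhhXXX⇒hhhhXX⇒hhhhhX⇒hhhhhh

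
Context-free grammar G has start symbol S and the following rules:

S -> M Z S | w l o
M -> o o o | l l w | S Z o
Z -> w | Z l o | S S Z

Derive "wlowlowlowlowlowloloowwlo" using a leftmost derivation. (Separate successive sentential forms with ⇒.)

S⇒MZS⇒SZoZS⇒wloZoZS⇒wloSSZoZS⇒wlowloSZoZS⇒wlowlowloZoZS⇒wlowlowloZlooZS⇒wlowlowloZlolooZS⇒wlowlowloSSZlolooZS⇒wlowlowlowloSZlolooZS⇒wlowlowlowlowloZlolooZS⇒wlowlowlowlowlowlolooZS⇒wlowlowlowlowlowloloowS⇒wlowlowlowlowlowloloowwlo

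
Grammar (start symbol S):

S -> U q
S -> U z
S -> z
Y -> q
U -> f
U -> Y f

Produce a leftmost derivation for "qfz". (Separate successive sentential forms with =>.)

S => Uz => Yfz => qfz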